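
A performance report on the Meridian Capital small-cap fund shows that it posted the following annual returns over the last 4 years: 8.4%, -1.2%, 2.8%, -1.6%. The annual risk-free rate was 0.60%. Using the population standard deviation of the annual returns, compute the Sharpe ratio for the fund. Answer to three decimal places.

0.373

μ = (8.4 − 1.2 + 2.8 − 1.6) / 4 = 2.1000%
Population σ = √[Σ(r − μ)² / 4] = √[64.7600 / 4] = √16.1900 = 4.0237%
Sharpe = (μ − rf) / σ = (2.1000 − 0.6) / 4.0237 = 1.5000 / 4.0237 = 0.3728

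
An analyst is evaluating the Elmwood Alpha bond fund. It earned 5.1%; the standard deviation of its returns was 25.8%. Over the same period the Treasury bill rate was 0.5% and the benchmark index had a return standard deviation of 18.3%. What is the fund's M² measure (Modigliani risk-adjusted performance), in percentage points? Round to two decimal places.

3.76

Sharpe = (Rp − Rf) / σp = (5.1% − 0.5%) / 25.8% = 0.1783
M² = Rf + Sharpe × σm = 0.5% + 0.1783 × 18.3% = 3.7629%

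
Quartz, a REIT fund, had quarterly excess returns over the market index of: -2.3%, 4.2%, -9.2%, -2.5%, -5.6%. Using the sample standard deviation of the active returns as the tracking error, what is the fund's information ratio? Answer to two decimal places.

Mean return μ = -15.40 / 5 = -3.0800%
Sample std dev = √[97.7480 / 4] = 4.9434%
IR = μ / tracking error = -3.0800 / 4.9434 = -0.6231

-0.62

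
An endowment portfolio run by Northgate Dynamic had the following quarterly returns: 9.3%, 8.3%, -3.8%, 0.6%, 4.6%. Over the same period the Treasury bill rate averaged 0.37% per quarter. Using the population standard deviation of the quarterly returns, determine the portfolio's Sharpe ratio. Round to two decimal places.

0.70

Mean return μ = 19.00 / 5 = 3.8000%
Population std dev = √[119.1400 / 5] = 4.8814%
Sharpe = (μ − rf) / σ = (3.8000 − 0.37) / 4.8814 = 3.4300 / 4.8814 = 0.7027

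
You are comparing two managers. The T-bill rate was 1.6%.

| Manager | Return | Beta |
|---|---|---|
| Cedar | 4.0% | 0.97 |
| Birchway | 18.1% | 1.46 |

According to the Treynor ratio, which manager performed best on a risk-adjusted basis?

Birchway

Cedar: Treynor = (4.0% − 1.6%) / 0.97 = 2.474
Birchway: Treynor = (18.1% − 1.6%) / 1.46 = 11.301
Highest: Birchway (11.301).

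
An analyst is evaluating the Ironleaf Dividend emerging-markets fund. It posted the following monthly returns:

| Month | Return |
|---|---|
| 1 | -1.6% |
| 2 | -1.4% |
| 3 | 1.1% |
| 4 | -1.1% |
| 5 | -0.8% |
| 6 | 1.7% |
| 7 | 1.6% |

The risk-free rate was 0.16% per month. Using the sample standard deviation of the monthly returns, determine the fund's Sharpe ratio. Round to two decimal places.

r̄ = (-1.6 − 1.4 + 1.1 − 1.1 − 0.8 + 1.7 + 1.6) / 7 = -0.50 / 7 = -0.0714%
Σ(r − r̄)² = (-1.6 − (-0.0714))² + (-1.4 − (-0.0714))² + … = 12.9943
σ = √[12.9943 / 6] = 1.4716%
Sharpe = (r̄ − rf) / σ = (-0.0714 − 0.16) / 1.4716 = -0.2314 / 1.4716 = -0.1572

-0.16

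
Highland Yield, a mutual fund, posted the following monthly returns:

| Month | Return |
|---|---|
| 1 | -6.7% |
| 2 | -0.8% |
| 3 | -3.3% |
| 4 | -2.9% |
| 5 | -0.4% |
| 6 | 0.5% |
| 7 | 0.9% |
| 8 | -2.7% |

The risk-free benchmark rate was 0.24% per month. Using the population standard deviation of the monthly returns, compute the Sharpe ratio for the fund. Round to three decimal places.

μ = (-6.7 − 0.8 − 3.3 − 2.9 − 0.4 + 0.5 + 0.9 − 2.7) / 8 = -1.9250%
Σ(r − μ)² = (-6.7 − (-1.9250))² + (-0.8 − (-1.9250))² + (-3.3 − (-1.9250))² + … = 43.6950
σ = √[43.6950 / 8] = 2.3371%
Sharpe = (μ − rf) / σ = (-1.9250 − 0.24) / 2.3371 = -2.1650 / 2.3371 = -0.9264

-0.926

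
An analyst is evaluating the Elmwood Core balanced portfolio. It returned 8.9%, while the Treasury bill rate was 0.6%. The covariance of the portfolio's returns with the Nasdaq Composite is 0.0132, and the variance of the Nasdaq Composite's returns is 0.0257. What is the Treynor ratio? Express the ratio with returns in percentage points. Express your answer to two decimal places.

16.16

β = Cov / Var = 0.0132 / 0.0257 = 0.5136
Treynor = (Rp − Rf) / β = (8.9% − 0.6%) / 0.5136 = 8.30 / 0.5136 = 16.1604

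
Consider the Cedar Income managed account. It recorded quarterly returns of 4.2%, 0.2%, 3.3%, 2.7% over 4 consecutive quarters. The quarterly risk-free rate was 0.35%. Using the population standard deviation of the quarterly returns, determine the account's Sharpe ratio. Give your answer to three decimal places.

μ = (4.2 + 0.2 + 3.3 + 2.7) / 4 = 2.6000%
Σ(r − μ)² = (4.2 − 2.6000)² + (0.2 − 2.6000)² + … = 8.8200
population σ = √(8.8200 / 4) = √2.2050 = 1.4849%
Sharpe = (μ − rf) / σ = (2.6000 − 0.35) / 1.4849 = 2.2500 / 1.4849 = 1.5153

1.515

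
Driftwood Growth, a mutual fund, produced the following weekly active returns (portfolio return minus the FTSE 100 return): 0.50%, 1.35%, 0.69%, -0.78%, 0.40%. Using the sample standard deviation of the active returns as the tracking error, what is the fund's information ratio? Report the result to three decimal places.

0.560

Mean return r̄ = 2.160 / 5 = 0.4320%
Σ(r − r̄)² = (0.5 − 0.4320)² + (1.35 − 0.4320)² + … = 2.3839
sample σ = √(2.3839 / 4) = √0.5960 = 0.7720%
IR = r̄ / tracking error = 0.4320 / 0.7720 = 0.5596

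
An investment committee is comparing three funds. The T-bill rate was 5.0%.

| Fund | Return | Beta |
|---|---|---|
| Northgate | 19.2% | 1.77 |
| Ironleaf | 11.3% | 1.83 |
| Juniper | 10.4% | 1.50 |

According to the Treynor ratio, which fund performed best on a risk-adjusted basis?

Northgate

Northgate: Treynor = (19.2% − 5.0%) / 1.77 = 8.023
Ironleaf: Treynor = (11.3% − 5.0%) / 1.83 = 3.443
Juniper: Treynor = (10.4% − 5.0%) / 1.50 = 3.600
Highest: Northgate (8.023).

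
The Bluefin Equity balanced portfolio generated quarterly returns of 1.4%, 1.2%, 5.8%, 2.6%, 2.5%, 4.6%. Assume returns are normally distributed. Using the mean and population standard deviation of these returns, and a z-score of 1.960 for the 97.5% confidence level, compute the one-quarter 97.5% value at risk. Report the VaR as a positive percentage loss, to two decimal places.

μ = (1.4 + 1.2 + 5.8 + 2.6 + 2.5 + 4.6) / 6 = 18.10 / 6 = 3.0167%
Σ(r − μ)² = 16.6083; population σ = √(16.6083/6) = 1.6637%
VaR = −(μ − z·σ) = −(3.0167 − 1.960 × 1.6637) = −(-0.2442) = 0.2442%

0.24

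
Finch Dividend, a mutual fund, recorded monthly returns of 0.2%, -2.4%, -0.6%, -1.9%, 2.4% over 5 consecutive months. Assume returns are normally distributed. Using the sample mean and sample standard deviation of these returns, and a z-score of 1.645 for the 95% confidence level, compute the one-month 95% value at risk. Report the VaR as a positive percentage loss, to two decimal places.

μ = (0.2 − 2.4 − 0.6 − 1.9 + 2.4) / 5 = -2.30 / 5 = -0.4600%
Σ(r − μ)² = 14.4720; sample σ = √(14.4720/4) = 1.9021%
VaR = −(μ − z·σ) = −(-0.4600 − 1.645 × 1.9021) = −(-3.5890) = 3.5890%

3.59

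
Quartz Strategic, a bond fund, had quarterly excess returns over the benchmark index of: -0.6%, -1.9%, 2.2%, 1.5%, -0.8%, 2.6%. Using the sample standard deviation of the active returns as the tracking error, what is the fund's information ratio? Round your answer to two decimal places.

r̄ = (-0.6 − 1.9 + 2.2 + 1.5 − 0.8 + 2.6) / 6 = 0.5000%
Σ(r − r̄)² = 16.9600; sample σ = √(16.9600/5) = 1.8417%
IR = r̄ / tracking error = 0.5000 / 1.8417 = 0.2715

0.27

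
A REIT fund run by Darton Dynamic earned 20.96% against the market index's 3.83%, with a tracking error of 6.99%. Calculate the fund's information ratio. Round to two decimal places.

IR = (Rp − Rb) / TE = (20.96% − 3.83%) / 6.99% = 17.13% / 6.99% = 2.4506

2.45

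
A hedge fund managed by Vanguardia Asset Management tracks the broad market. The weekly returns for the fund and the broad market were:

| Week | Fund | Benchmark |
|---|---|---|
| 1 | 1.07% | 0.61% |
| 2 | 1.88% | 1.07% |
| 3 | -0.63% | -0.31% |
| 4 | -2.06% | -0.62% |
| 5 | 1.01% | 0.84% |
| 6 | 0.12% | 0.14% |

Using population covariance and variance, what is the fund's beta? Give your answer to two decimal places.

r̄p = 0.2317%,  r̄m = 0.2883%
Cov = Σ(rp − r̄p)(rm − r̄m) / 6 = 0.7669
Var(rm) = Σ(rm − r̄m)² / 6 = 0.3706
β = Cov / Var = 0.7669 / 0.3706 = 2.0693

2.07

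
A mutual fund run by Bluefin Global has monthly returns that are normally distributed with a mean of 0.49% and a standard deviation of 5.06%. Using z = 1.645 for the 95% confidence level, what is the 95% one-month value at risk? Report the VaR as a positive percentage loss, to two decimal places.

7.83

VaR (as % loss) = −(μ − z·σ) = −(0.49% − 1.645 × 5.06%) = −(-7.8337%) = 7.8337%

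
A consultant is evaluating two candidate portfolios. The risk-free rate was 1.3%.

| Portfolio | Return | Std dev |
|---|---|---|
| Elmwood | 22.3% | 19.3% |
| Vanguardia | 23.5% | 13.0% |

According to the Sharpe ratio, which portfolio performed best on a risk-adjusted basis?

Elmwood: Sharpe ratio = (22.3% − 1.3%) / 19.3% = 1.088
Vanguardia: Sharpe ratio = (23.5% − 1.3%) / 13.0% = 1.708
Highest: Vanguardia (1.708).

Vanguardia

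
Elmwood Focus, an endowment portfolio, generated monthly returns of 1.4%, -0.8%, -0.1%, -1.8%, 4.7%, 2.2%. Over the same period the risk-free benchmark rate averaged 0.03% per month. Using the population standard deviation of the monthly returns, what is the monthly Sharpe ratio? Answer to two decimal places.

0.42

r̄ = (1.4 − 0.8 − 0.1 − 1.8 + 4.7 + 2.2) / 6 = 5.60 / 6 = 0.9333%
Σ(r − r̄)² = 27.5533; population σ = √(27.5533/6) = 2.1429%
Sharpe = (r̄ − rf) / σ = (0.9333 − 0.03) / 2.1429 = 0.9033 / 2.1429 = 0.4215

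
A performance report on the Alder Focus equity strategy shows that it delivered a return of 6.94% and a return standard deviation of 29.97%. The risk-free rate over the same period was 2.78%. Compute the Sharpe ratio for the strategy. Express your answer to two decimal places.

0.14

Sharpe = (Rp − Rf) / σp = (6.94% − 2.78%) / 29.97% = 4.16% / 29.97% = 0.1388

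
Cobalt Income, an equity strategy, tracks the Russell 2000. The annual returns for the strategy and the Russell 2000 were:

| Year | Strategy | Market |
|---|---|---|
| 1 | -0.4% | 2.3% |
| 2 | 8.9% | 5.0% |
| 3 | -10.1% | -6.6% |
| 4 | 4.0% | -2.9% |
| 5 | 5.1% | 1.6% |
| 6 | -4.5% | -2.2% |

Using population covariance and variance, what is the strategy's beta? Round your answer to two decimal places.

r̄p = 0.5000%,  r̄m = -0.4667%
Cov = Σ(rp − r̄p)(rm − r̄m) / 6 = 19.6833
Var(rm) = Σ(rm − r̄m)² / 6 = 14.7256
β = Cov / Var = 19.6833 / 14.7256 = 1.3367

1.34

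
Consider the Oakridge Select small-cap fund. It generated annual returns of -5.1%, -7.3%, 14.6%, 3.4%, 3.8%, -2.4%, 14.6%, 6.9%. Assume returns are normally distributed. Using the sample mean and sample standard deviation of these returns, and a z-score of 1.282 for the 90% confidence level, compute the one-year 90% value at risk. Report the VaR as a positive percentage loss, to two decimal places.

7.09

μ = (-5.1 − 7.3 + 14.6 + 3.4 + 3.8 − 2.4 + 14.6 + 6.9) / 8 = 3.5625%
Sample std dev = √[483.4588 / 7] = 8.3106%
VaR = −(μ − z·σ) = −(3.5625 − 1.282 × 8.3106) = −(-7.0917) = 7.0917%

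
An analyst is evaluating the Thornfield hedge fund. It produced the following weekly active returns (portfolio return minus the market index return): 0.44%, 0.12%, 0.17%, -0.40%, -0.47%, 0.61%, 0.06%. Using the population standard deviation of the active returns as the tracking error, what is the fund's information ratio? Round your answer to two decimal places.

μ = (0.44 + 0.12 + 0.17 − 0.4 − 0.47 + 0.61 + 0.06) / 7 = 0.0757%
Population std dev = √[0.9534 / 7] = 0.3691%
IR = μ / tracking error = 0.0757 / 0.3691 = 0.2051

0.21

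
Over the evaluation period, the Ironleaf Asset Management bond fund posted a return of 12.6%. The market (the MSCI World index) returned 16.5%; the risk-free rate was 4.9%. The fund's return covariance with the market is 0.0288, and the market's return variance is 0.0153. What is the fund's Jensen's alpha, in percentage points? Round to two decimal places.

-14.14

β = Cov / Var = 0.0288 / 0.0153 = 1.8824
E[R] = Rf + β(Rm − Rf) = 4.9% + 1.8824 × (16.5% − 4.9%) = 26.7358%
α = Rp − E[R] = 12.6% − 26.7358% = -14.1358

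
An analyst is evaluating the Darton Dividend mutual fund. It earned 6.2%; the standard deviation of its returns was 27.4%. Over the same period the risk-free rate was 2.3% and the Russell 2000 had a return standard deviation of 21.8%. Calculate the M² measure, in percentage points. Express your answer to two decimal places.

5.40

Sharpe = (Rp − Rf) / σp = (6.2% − 2.3%) / 27.4% = 0.1423
M² = Rf + Sharpe × σm = 2.3% + 0.1423 × 21.8% = 5.4021%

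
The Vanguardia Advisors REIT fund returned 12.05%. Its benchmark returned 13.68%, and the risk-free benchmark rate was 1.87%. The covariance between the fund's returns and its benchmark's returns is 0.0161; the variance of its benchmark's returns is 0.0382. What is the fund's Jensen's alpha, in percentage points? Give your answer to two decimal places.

5.20

β = Cov / Var = 0.0161 / 0.0382 = 0.4215
E[R] = Rf + β(Rm − Rf) = 1.87% + 0.4215 × (13.68% − 1.87%) = 6.8479%
α = Rp − E[R] = 12.05% − 6.8479% = 5.2021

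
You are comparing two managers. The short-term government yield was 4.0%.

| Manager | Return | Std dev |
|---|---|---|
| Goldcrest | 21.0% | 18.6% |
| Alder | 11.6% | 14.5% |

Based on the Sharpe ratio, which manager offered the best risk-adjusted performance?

Goldcrest: Sharpe ratio = (21.0% − 4.0%) / 18.6% = 0.914
Alder: Sharpe ratio = (11.6% − 4.0%) / 14.5% = 0.524
Highest: Goldcrest (0.914).

Goldcrest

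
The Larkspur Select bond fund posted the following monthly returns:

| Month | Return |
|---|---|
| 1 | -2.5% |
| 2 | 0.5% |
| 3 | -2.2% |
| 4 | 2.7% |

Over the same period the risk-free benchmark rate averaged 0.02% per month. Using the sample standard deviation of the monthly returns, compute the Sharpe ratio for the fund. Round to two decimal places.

r̄ = (-2.5 + 0.5 − 2.2 + 2.7) / 4 = -0.3750%
Sample std dev = √[18.0675 / 3] = 2.4541%
Sharpe = (r̄ − rf) / σ = (-0.3750 − 0.02) / 2.4541 = -0.3950 / 2.4541 = -0.1610

-0.16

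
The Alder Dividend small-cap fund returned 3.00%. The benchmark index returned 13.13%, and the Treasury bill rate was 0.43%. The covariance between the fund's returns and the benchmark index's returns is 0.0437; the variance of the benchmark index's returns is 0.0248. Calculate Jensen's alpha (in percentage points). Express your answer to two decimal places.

β = Cov / Var = 0.0437 / 0.0248 = 1.7621
E[R] = Rf + β(Rm − Rf) = 0.43% + 1.7621 × (13.13% − 0.43%) = 22.8087%
α = Rp − E[R] = 3.00% − 22.8087% = -19.8087

-19.81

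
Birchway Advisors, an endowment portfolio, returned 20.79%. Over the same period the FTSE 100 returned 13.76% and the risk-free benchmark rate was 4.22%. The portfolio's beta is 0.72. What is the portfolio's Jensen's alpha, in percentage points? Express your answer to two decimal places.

9.70

CAPM expected return = Rf + β(Rm − Rf) = 4.22% + 0.72 × (13.76% − 4.22%) = 4.22 + 0.72 × 9.54 = 11.0888%
Jensen's α = Rp − E[R] = 20.79% − 11.0888% = 9.7012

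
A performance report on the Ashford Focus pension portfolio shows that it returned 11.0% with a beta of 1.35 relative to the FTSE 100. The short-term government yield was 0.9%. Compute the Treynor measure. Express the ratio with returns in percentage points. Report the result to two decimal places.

Treynor = (Rp − Rf) / β = (11.0% − 0.9%) / 1.35 = 10.10 / 1.35 = 7.4815

7.48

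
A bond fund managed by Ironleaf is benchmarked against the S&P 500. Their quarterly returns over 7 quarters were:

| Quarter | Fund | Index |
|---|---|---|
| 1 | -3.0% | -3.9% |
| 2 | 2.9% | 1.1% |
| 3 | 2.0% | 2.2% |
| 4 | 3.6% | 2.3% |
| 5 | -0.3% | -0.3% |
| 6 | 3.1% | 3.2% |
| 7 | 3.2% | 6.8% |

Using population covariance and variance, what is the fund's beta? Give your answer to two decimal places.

r̄p = 1.6429%,  r̄m = 1.6286%
Cov = Σ(rp − r̄p)(rm − r̄m) / 7 = 5.8016
Var(rm) = Σ(rm − r̄m)² / 7 = 9.2220
β = Cov / Var = 5.8016 / 9.2220 = 0.6291

0.63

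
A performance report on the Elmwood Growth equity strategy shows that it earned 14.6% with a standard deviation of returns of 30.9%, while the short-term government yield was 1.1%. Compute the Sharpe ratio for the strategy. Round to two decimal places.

0.44

Sharpe = (Rp − Rf) / σp = (14.6% − 1.1%) / 30.9% = 13.50% / 30.9% = 0.4369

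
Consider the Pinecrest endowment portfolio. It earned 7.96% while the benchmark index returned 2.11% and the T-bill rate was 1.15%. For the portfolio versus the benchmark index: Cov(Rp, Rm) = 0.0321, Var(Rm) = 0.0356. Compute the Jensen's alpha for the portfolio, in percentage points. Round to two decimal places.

5.94

β = Cov / Var = 0.0321 / 0.0356 = 0.9017
E[R] = Rf + β(Rm − Rf) = 1.15% + 0.9017 × (2.11% − 1.15%) = 2.0156%
α = Rp − E[R] = 7.96% − 2.0156% = 5.9444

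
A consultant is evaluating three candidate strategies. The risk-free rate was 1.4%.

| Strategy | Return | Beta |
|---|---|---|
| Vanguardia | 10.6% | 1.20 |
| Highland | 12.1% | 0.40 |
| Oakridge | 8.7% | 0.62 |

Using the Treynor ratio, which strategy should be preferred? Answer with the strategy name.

Highland

Vanguardia: Treynor = (10.6% − 1.4%) / 1.20 = 7.667
Highland: Treynor = (12.1% − 1.4%) / 0.40 = 26.750
Oakridge: Treynor = (8.7% − 1.4%) / 0.62 = 11.774
Highest: Highland (26.750).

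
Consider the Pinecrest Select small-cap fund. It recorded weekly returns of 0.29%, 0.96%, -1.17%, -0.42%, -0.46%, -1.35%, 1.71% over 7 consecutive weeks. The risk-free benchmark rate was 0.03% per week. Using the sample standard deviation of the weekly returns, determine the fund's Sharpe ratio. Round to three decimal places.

-0.083

r̄ = (0.29 + 0.96 − 1.17 − 0.42 − 0.46 − 1.35 + 1.71) / 7 = -0.440 / 7 = -0.0629%
Σ(r − r̄)² = 7.4815; sample σ = √(7.4815/6) = 1.1167%
Sharpe = (r̄ − rf) / σ = (-0.0629 − 0.03) / 1.1167 = -0.0929 / 1.1167 = -0.0832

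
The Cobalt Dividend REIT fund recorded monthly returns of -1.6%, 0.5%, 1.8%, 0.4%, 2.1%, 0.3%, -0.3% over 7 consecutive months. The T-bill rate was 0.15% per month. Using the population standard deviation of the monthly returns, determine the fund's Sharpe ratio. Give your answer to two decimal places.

0.27

μ = (-1.6 + 0.5 + 1.8 + 0.4 + 2.1 + 0.3 − 0.3) / 7 = 3.20 / 7 = 0.4571%
Σ(r − μ)² = 9.3371; population σ = √(9.3371/7) = 1.1549%
Sharpe = (μ − rf) / σ = (0.4571 − 0.15) / 1.1549 = 0.3071 / 1.1549 = 0.2659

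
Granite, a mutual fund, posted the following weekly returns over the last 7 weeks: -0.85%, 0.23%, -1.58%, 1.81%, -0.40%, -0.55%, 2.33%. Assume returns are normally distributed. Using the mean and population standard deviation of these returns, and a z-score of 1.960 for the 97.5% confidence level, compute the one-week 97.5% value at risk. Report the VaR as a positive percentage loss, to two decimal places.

r̄ = (-0.85 + 0.23 − 1.58 + 1.81 − 0.4 − 0.55 + 2.33) / 7 = 0.1414%
Σ(r − r̄)² = 12.2993; population σ = √(12.2993/7) = 1.3255%
VaR = −(r̄ − z·σ) = −(0.1414 − 1.960 × 1.3255) = −(-2.4566) = 2.4566%

2.46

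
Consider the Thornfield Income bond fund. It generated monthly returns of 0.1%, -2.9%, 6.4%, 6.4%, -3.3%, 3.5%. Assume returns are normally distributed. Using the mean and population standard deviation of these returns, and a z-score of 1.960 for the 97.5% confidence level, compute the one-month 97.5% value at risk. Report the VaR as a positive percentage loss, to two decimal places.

6.15

Mean return r̄ = 10.20 / 6 = 1.7000%
Population std dev = √[96.1400 / 6] = 4.0029%
VaR = −(r̄ − z·σ) = −(1.7000 − 1.960 × 4.0029) = −(-6.1457) = 6.1457%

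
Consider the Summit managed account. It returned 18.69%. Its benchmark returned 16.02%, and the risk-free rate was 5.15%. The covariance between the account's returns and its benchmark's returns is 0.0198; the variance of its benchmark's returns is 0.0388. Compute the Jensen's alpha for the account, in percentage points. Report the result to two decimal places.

7.99

β = Cov / Var = 0.0198 / 0.0388 = 0.5103
E[R] = Rf + β(Rm − Rf) = 5.15% + 0.5103 × (16.02% − 5.15%) = 10.6970%
α = Rp − E[R] = 18.69% − 10.6970% = 7.9930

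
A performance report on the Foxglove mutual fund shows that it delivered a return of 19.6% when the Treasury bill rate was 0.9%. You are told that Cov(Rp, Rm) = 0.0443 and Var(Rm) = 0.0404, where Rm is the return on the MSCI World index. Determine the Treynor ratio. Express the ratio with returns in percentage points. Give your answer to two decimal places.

17.05

β = Cov / Var = 0.0443 / 0.0404 = 1.0965
Treynor = (Rp − Rf) / β = (19.6% − 0.9%) / 1.0965 = 18.70 / 1.0965 = 17.0543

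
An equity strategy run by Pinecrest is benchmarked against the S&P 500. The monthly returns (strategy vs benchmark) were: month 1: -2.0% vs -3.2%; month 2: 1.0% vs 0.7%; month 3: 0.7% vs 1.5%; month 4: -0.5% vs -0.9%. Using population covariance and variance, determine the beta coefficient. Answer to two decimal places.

0.64

r̄p = -0.2000%,  r̄m = -0.4750%
Cov = Σ(rp − r̄p)(rm − r̄m) / 4 = 2.0550
Var(rm) = Σ(rm − r̄m)² / 4 = 3.2219
β = Cov / Var = 2.0550 / 3.2219 = 0.6378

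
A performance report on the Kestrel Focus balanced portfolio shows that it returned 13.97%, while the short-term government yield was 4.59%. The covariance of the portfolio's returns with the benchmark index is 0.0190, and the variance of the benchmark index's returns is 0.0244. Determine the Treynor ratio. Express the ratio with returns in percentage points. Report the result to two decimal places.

β = Cov / Var = 0.0190 / 0.0244 = 0.7787
Treynor = (Rp − Rf) / β = (13.97% − 4.59%) / 0.7787 = 9.38 / 0.7787 = 12.0457

12.05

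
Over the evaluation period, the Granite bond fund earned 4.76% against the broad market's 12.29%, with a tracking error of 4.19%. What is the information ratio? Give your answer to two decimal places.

IR = (Rp − Rb) / TE = (4.76% − 12.29%) / 4.19% = -7.53% / 4.19% = -1.7971

-1.80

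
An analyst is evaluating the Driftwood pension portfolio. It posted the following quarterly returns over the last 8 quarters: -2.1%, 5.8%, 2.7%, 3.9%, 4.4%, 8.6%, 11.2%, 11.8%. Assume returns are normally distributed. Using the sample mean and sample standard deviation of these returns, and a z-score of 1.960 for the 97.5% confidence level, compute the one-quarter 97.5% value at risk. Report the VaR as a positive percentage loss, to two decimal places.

3.30

r̄ = (-2.1 + 5.8 + 2.7 + 3.9 + 4.4 + 8.6 + 11.2 + 11.8) / 8 = 5.7875%
Σ(r − r̄)² = 150.5888; sample σ = √(150.5888/7) = 4.6382%
VaR = −(r̄ − z·σ) = −(5.7875 − 1.960 × 4.6382) = −(-3.3034) = 3.3034%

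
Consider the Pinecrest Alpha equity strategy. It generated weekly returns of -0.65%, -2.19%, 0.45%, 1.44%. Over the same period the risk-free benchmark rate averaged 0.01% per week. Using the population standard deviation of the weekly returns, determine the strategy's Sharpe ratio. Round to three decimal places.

-0.184

Mean return r̄ = -0.950 / 4 = -0.2375%
Σ(r − r̄)² = (-0.65 − (-0.2375))² + (-2.19 − (-0.2375))² + … = 7.2691
population σ = √(7.2691 / 4) = √1.8173 = 1.3481%
Sharpe = (r̄ − rf) / σ = (-0.2375 − 0.01) / 1.3481 = -0.2475 / 1.3481 = -0.1836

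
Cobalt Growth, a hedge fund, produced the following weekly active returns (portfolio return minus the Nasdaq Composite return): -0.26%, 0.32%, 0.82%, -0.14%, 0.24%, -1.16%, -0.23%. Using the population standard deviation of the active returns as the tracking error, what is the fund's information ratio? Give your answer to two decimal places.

-0.10

r̄ = (-0.26 + 0.32 + 0.82 − 0.14 + 0.24 − 1.16 − 0.23) / 7 = -0.0586%
Population std dev = √[2.2941 / 7] = 0.5725%
IR = r̄ / tracking error = -0.0586 / 0.5725 = -0.1024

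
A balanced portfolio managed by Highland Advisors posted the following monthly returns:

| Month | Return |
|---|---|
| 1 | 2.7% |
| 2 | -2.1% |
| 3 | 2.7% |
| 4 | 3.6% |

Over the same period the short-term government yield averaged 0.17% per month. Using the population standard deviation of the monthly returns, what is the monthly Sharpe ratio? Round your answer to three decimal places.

μ = (2.7 − 2.1 + 2.7 + 3.6) / 4 = 1.7250%
Population std dev = √[20.0475 / 4] = 2.2387%
Sharpe = (μ − rf) / σ = (1.7250 − 0.17) / 2.2387 = 1.5550 / 2.2387 = 0.6946

0.695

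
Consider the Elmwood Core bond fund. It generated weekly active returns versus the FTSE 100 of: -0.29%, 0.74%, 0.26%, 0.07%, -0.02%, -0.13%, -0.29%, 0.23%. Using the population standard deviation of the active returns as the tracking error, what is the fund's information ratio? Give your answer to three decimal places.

0.223

r̄ = (-0.29 + 0.74 + 0.26 + 0.07 − 0.02 − 0.13 − 0.29 + 0.23) / 8 = 0.0713%
Σ(r − r̄)² = (-0.29 − 0.0713)² + (0.74 − 0.0713)² + … = 0.8179
σ = √[0.8179 / 8] = 0.3197%
IR = r̄ / tracking error = 0.0713 / 0.3197 = 0.2230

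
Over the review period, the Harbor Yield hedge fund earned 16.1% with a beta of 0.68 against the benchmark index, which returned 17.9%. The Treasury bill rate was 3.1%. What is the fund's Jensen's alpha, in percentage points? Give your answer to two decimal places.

2.94

CAPM expected return = Rf + β(Rm − Rf) = 3.1% + 0.68 × (17.9% − 3.1%) = 3.1 + 0.68 × 14.80 = 13.1640%
Jensen's α = Rp − E[R] = 16.1% − 13.1640% = 2.9360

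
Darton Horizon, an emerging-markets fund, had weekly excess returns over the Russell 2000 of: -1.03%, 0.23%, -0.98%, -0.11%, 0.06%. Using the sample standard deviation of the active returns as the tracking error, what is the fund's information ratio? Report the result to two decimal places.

μ = (-1.03 + 0.23 − 0.98 − 0.11 + 0.06) / 5 = -0.3660%
Sample σ = √[Σ(r − μ)² / 4] = √[1.4201 / 4] = √0.3550 = 0.5958%
IR = μ / tracking error = -0.3660 / 0.5958 = -0.6143

-0.61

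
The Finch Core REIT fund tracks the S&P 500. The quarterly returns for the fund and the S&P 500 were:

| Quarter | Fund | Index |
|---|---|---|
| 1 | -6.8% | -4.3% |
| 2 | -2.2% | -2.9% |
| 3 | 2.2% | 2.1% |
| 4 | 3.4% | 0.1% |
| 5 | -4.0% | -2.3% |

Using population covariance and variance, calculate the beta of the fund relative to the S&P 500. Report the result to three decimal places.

1.502

r̄p = -1.4800%,  r̄m = -1.4600%
Cov = Σ(rp − r̄p)(rm − r̄m) / 5 = 7.7952
Var(rm) = Σ(rm − r̄m)² / 5 = 5.1904
β = Cov / Var = 7.7952 / 5.1904 = 1.5018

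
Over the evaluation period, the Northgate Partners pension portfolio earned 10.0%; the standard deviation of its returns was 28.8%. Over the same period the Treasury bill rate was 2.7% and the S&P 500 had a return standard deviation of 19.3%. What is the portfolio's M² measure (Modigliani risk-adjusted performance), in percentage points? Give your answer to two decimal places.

7.59

Sharpe = (Rp − Rf) / σp = (10.0% − 2.7%) / 28.8% = 0.2535
M² = Rf + Sharpe × σm = 2.7% + 0.2535 × 19.3% = 7.5926%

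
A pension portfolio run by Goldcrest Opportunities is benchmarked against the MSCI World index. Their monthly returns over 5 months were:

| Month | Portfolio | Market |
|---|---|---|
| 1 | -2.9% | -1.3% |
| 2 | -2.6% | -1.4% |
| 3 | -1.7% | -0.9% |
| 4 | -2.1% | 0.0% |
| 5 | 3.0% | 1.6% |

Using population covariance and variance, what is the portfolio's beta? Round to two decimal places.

r̄p = -1.2600%,  r̄m = -0.4000%
Cov = Σ(rp − r̄p)(rm − r̄m) / 5 = 2.2440
Var(rm) = Σ(rm − r̄m)² / 5 = 1.2440
β = Cov / Var = 2.2440 / 1.2440 = 1.8039

1.80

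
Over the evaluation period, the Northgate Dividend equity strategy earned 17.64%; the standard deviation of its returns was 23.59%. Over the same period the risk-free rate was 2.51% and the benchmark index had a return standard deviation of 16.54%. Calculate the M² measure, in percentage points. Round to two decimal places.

Sharpe = (Rp − Rf) / σp = (17.64% − 2.51%) / 23.59% = 0.6414
M² = Rf + Sharpe × σm = 2.51% + 0.6414 × 16.54% = 13.1188%

13.12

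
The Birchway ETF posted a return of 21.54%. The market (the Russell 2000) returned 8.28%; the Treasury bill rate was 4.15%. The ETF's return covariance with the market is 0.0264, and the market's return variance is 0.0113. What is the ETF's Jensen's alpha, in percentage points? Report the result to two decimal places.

7.74

β = Cov / Var = 0.0264 / 0.0113 = 2.3363
E[R] = Rf + β(Rm − Rf) = 4.15% + 2.3363 × (8.28% − 4.15%) = 13.7989%
α = Rp − E[R] = 21.54% − 13.7989% = 7.7411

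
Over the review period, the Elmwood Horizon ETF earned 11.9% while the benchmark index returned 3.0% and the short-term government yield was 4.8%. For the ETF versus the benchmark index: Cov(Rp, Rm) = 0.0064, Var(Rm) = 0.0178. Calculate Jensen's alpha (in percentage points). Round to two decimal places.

β = Cov / Var = 0.0064 / 0.0178 = 0.3596
E[R] = Rf + β(Rm − Rf) = 4.8% + 0.3596 × (3.0% − 4.8%) = 4.1527%
α = Rp − E[R] = 11.9% − 4.1527% = 7.7473

7.75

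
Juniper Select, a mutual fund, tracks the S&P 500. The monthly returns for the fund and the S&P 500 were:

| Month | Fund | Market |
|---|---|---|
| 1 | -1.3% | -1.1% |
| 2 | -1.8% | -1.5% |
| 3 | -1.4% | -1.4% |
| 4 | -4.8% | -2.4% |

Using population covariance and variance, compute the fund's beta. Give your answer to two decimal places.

r̄p = -2.3250%,  r̄m = -1.6000%
Cov = Σ(rp − r̄p)(rm − r̄m) / 4 = 0.6825
Var(rm) = Σ(rm − r̄m)² / 4 = 0.2350
β = Cov / Var = 0.6825 / 0.2350 = 2.9043

2.90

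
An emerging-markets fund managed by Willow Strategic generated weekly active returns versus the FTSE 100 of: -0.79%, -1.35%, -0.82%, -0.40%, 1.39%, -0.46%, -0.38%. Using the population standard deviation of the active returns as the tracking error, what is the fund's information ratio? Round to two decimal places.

-0.50

r̄ = (-0.79 − 1.35 − 0.82 − 0.4 + 1.39 − 0.46 − 0.38) / 7 = -0.4014%
Σ(r − r̄)² = (-0.79 − (-0.4014))² + (-1.35 − (-0.4014))² + (-0.82 − (-0.4014))² + … = 4.4391
population σ = √(4.4391 / 7) = √0.6342 = 0.7964%
IR = r̄ / tracking error = -0.4014 / 0.7964 = -0.5040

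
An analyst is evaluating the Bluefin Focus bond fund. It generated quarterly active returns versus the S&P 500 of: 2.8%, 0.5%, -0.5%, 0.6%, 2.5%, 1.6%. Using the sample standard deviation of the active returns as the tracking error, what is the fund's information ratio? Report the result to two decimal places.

r̄ = (2.8 + 0.5 − 0.5 + 0.6 + 2.5 + 1.6) / 6 = 1.2500%
Σ(r − r̄)² = (2.8 − 1.2500)² + (0.5 − 1.2500)² + … = 8.1350
σ = √[8.1350 / 5] = 1.2755%
IR = r̄ / tracking error = 1.2500 / 1.2755 = 0.9800

0.98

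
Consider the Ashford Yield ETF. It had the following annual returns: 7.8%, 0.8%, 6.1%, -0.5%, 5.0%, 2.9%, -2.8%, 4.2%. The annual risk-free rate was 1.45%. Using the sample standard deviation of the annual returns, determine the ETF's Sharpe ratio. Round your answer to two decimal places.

0.42

Mean return μ = 23.50 / 8 = 2.9375%
Σ(r − μ)² = 88.7988; sample σ = √(88.7988/7) = 3.5617%
Sharpe = (μ − rf) / σ = (2.9375 − 1.45) / 3.5617 = 1.4875 / 3.5617 = 0.4176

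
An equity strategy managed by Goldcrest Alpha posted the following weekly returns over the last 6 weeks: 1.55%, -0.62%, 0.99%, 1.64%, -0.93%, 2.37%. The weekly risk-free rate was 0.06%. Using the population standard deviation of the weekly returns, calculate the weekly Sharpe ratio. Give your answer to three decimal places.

0.640

Mean return r̄ = 5.000 / 6 = 0.8333%
Σ(r − r̄)² = 8.7717; population σ = √(8.7717/6) = 1.2091%
Sharpe = (r̄ − rf) / σ = (0.8333 − 0.06) / 1.2091 = 0.7733 / 1.2091 = 0.6396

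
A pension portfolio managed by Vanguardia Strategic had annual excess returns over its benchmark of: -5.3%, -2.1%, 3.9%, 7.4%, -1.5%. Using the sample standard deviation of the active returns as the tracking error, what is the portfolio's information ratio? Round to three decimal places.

r̄ = (-5.3 − 2.1 + 3.9 + 7.4 − 1.5) / 5 = 0.4800%
Σ(r − r̄)² = 103.5680; sample σ = √(103.5680/4) = 5.0884%
IR = r̄ / tracking error = 0.4800 / 5.0884 = 0.0943

0.094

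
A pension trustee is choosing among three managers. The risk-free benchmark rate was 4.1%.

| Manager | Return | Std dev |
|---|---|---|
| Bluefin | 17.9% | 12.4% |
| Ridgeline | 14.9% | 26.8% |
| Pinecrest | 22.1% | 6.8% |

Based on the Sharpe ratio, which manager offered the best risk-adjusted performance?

Pinecrest

Bluefin: Sharpe ratio = (17.9% − 4.1%) / 12.4% = 1.113
Ridgeline: Sharpe ratio = (14.9% − 4.1%) / 26.8% = 0.403
Pinecrest: Sharpe ratio = (22.1% − 4.1%) / 6.8% = 2.647
Highest: Pinecrest (2.647).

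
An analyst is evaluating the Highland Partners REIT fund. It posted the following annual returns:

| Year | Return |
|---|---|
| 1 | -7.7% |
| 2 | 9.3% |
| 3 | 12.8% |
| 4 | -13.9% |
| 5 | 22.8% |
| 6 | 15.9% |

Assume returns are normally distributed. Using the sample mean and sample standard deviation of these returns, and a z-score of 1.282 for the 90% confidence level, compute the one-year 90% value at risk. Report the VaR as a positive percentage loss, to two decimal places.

11.77

Mean return r̄ = 39.20 / 6 = 6.5333%
Σ(r − r̄)² = (-7.7 − 6.5333)² + (9.3 − 6.5333)² + (12.8 − 6.5333)² + … = 1019.3733
σ = √[1019.3733 / 5] = 14.2785%
VaR = −(r̄ − z·σ) = −(6.5333 − 1.282 × 14.2785) = −(-11.7717) = 11.7717%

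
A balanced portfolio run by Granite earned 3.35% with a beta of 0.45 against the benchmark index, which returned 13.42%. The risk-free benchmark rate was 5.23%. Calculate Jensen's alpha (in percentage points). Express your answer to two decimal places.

CAPM expected return = Rf + β(Rm − Rf) = 5.23% + 0.45 × (13.42% − 5.23%) = 5.23 + 0.45 × 8.19 = 8.9155%
Jensen's α = Rp − E[R] = 3.35% − 8.9155% = -5.5655

-5.57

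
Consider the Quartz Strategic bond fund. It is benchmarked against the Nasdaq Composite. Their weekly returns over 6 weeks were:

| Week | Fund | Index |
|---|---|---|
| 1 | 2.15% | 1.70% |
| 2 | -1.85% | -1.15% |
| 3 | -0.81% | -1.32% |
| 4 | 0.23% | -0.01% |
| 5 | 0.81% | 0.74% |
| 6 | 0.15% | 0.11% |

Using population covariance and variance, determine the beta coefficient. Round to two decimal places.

1.14

r̄p = 0.1133%,  r̄m = 0.0117%
Cov = Σ(rp − r̄p)(rm − r̄m) / 6 = 1.2429
Var(rm) = Σ(rm − r̄m)² / 6 = 1.0856
β = Cov / Var = 1.2429 / 1.0856 = 1.1449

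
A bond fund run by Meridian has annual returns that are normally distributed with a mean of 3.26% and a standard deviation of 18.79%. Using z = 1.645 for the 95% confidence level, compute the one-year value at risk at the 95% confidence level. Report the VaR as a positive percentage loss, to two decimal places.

VaR (as % loss) = −(μ − z·σ) = −(3.26% − 1.645 × 18.79%) = −(-27.64955%) = 27.64955%

27.65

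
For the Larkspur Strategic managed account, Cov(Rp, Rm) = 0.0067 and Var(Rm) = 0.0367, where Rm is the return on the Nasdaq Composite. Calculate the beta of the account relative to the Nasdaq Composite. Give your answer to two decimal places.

β = Cov(Rp, Rm) / Var(Rm) = 0.0067 / 0.0367 = 0.1826

0.18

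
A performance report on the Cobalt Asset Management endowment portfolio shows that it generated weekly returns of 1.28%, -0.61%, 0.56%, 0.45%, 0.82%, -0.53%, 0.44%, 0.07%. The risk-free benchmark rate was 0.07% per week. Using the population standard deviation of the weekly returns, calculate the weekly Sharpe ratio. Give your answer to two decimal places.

0.40

r̄ = (1.28 − 0.61 + 0.56 + 0.45 + 0.82 − 0.53 + 0.44 + 0.07) / 8 = 2.480 / 8 = 0.3100%
Population std dev = √[2.9096 / 8] = 0.6031%
Sharpe = (r̄ − rf) / σ = (0.3100 − 0.07) / 0.6031 = 0.2400 / 0.6031 = 0.3979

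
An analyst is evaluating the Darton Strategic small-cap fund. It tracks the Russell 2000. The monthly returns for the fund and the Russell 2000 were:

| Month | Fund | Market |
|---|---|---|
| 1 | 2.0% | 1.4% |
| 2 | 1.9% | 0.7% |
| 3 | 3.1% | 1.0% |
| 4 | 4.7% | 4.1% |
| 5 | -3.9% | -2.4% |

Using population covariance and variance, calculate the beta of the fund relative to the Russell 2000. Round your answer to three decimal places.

1.325

r̄p = 1.5600%,  r̄m = 0.9600%
Cov = Σ(rp − r̄p)(rm − r̄m) / 5 = 5.6744
Var(rm) = Σ(rm − r̄m)² / 5 = 4.2824
β = Cov / Var = 5.6744 / 4.2824 = 1.3251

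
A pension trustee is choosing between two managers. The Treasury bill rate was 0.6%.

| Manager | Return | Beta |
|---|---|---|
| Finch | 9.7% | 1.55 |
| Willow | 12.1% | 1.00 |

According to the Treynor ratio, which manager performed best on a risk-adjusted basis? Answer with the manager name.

Willow

Finch: Treynor = (9.7% − 0.6%) / 1.55 = 5.871
Willow: Treynor = (12.1% − 0.6%) / 1.00 = 11.500
Highest: Willow (11.500).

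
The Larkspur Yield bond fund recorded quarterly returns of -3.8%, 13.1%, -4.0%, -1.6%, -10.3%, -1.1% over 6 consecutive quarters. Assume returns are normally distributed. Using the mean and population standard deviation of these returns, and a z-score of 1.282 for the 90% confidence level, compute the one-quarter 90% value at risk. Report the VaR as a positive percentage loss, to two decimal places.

10.38

μ = (-3.8 + 13.1 − 4 − 1.6 − 10.3 − 1.1) / 6 = -7.70 / 6 = -1.2833%
Σ(r − μ)² = 302.0283; population σ = √(302.0283/6) = 7.0949%
VaR = −(μ − z·σ) = −(-1.2833 − 1.282 × 7.0949) = −(-10.3790) = 10.3790%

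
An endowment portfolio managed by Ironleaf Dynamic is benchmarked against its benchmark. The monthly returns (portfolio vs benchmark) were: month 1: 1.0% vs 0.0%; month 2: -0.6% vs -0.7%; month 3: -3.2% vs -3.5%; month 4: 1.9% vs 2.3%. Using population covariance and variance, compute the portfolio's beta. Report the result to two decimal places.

0.91

r̄p = -0.2250%,  r̄m = -0.4750%
Cov = Σ(rp − r̄p)(rm − r̄m) / 4 = 3.8906
Var(rm) = Σ(rm − r̄m)² / 4 = 4.2819
β = Cov / Var = 3.8906 / 4.2819 = 0.9086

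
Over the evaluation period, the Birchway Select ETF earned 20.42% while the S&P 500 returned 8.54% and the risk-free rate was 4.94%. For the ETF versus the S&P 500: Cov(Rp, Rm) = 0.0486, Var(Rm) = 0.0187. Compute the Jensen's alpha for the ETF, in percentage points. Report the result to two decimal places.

6.12

β = Cov / Var = 0.0486 / 0.0187 = 2.5989
E[R] = Rf + β(Rm − Rf) = 4.94% + 2.5989 × (8.54% − 4.94%) = 14.2960%
α = Rp − E[R] = 20.42% − 14.2960% = 6.1240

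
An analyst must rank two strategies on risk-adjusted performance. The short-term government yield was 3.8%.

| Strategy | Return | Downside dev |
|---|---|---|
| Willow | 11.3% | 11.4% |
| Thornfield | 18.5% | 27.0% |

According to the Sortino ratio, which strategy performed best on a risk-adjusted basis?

Willow

Willow: Sortino ratio = (11.3% − 3.8%) / 11.4% = 0.658
Thornfield: Sortino ratio = (18.5% − 3.8%) / 27.0% = 0.544
Highest: Willow (0.658).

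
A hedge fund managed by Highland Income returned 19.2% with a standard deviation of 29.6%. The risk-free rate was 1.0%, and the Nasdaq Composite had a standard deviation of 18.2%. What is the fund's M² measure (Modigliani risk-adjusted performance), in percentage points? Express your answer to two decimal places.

Sharpe = (Rp − Rf) / σp = (19.2% − 1.0%) / 29.6% = 0.6149
M² = Rf + Sharpe × σm = 1.0% + 0.6149 × 18.2% = 12.1912%

12.19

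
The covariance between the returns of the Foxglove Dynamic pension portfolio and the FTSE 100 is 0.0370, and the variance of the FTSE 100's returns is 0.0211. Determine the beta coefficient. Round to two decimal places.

1.75

β = Cov(Rp, Rm) / Var(Rm) = 0.0370 / 0.0211 = 1.7536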